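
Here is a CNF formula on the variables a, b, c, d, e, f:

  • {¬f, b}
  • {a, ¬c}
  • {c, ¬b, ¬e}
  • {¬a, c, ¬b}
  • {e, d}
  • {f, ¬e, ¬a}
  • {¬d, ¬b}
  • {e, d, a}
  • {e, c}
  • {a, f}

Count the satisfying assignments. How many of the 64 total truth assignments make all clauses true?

The models are:
  a=T b=F c=T d=T e=F f=F
  a=T b=T c=T d=F e=T f=T
That's 2 in total.

2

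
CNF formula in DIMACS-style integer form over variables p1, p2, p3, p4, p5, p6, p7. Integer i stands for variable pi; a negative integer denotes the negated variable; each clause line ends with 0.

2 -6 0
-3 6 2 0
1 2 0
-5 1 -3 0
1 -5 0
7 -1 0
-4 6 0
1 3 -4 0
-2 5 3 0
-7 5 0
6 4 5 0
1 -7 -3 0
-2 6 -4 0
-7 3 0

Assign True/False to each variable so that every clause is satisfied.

p1=T, p2=T, p3=T, p4=F, p5=T, p6=T, p7=T

Set p1 = True and propagate.
  then p7 is forced to True.
  then p5 is forced to True.
  then p3 is forced to True.
Branch on p2: take p2 = True.
For the remaining variables, p4 = False, p6 = True works.
Every clause has at least one true literal under this assignment.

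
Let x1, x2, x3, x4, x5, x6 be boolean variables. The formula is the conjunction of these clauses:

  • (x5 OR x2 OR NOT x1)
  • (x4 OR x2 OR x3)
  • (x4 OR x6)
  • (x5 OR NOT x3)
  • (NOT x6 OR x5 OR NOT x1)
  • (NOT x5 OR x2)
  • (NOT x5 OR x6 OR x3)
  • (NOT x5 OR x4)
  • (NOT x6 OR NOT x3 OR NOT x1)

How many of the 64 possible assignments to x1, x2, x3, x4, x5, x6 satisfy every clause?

Split on x5, then x3.
  x5=T, x3=T: remaining (x1,x2,x4,x6) ∈ {(F,T,T,F); (F,T,T,T); (T,T,T,F)} — 3.
  x5=T, x3=F: remaining (x1,x2,x4,x6) ∈ {(F,T,T,T); (T,T,T,T)} — 2.
  x5=F, x3=T: a clause becomes empty — 0.
  x5=F, x3=F: 6 of the 16 assignments to (x1,x2,x4,x6) work.
Total: 3 + 2 + 0 + 6 = 11.

11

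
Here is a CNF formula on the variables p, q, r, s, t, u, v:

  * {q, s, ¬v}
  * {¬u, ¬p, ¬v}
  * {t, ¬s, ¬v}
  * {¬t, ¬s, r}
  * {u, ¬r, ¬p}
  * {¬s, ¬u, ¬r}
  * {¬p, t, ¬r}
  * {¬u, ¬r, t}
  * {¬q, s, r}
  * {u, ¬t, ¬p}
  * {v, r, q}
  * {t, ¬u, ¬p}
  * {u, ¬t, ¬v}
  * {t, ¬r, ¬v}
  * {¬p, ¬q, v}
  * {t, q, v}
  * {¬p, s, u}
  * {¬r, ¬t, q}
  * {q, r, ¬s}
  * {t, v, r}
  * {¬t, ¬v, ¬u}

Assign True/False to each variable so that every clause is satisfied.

p occurs only negated in the remaining clauses — set p = False.
Set q = True and propagate.
Try r = True.
The remaining clauses are satisfied by s = False, t = False, u = False, v = False.

p = F, q = T, r = T, s = F, t = F, u = F, v = F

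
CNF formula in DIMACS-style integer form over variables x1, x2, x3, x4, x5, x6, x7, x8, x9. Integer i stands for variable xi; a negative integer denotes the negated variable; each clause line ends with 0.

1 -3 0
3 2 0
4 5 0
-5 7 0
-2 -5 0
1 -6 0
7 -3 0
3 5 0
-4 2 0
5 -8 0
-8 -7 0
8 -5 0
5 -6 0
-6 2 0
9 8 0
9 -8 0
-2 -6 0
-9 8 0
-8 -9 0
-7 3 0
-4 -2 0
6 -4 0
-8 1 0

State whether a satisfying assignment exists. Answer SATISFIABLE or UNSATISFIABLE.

x8 = True:
  propagation gives x5=True, x7=True; an empty clause results — contradiction.
x8 = False:
  propagation gives x5=False, x4=True, x3=True, x1=True; an empty clause results — contradiction.
Every branch closes, so no satisfying assignment exists.

UNSATISFIABLE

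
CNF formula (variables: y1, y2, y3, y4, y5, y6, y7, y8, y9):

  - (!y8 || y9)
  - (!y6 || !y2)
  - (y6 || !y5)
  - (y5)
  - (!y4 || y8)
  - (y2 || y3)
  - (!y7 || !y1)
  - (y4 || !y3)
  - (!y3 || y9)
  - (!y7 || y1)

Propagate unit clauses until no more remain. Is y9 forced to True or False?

(y5) is a unit clause: y5 = True.
(!y5 || y6): since y5 = True, the clause reduces to (y6). y6 = True.
From (!y2 || !y6) and y6 = True: y2 = False.
From (y3 || y2) and y2 = False: y3 = True.
From (!y3 || y4) and y3 = True: y4 = True.
(!y4 || y8) with y4 = True leaves only y8, so y8 = True.
(!y8 || y9): since y8 = True, the clause reduces to (y9). y9 = True.

True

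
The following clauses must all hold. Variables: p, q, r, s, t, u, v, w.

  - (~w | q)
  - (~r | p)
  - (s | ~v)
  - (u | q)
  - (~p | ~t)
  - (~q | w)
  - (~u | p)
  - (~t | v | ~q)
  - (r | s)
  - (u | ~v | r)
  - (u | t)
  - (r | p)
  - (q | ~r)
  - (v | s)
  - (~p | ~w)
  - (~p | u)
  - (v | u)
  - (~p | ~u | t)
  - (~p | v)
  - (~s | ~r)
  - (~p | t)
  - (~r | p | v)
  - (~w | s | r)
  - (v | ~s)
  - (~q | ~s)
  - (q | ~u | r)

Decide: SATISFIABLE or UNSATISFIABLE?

UNSATISFIABLE

p = True:
  propagation gives t=False; an empty clause results — contradiction.
p = False:
  propagation gives r=False; an empty clause results — contradiction.
Every branch closes, so no satisfying assignment exists.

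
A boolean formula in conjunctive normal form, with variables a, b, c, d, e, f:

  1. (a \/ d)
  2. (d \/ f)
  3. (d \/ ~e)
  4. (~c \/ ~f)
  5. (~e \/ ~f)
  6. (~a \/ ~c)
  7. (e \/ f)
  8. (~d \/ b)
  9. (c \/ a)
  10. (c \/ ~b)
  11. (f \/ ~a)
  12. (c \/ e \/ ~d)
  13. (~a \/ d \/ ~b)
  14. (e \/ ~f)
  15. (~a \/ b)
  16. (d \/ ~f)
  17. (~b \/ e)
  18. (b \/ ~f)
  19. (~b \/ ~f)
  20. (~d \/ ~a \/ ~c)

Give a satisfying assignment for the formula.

Set a = False and propagate.
  then d is forced to True.
  then b is forced to True.
  then c is forced to True.
  then f is forced to False.
  then e is forced to True.
Every clause has at least one true literal under this assignment.
Check each clause:
  1. (a \/ d) — d is true.
  2. (f \/ d) — d is true.
  3. (~e \/ d) — d is true.
  4. (~f \/ ~c) — ~f is true.
  5. (~f \/ ~e) — ~f is true.
  6. (~a \/ ~c) — ~a is true.
  7. (f \/ e) — e is true.
  8. (~d \/ b) — b is true.
  9. (a \/ c) — c is true.
  10. (c \/ ~b) — c is true.
  11. (f \/ ~a) — ~a is true.
  12. (e \/ c \/ ~d) — c is true.
  13. (~a \/ d \/ ~b) — d is true.
  14. (e \/ ~f) — ~f is true.
  15. (~a \/ b) — b is true.
  16. (~f \/ d) — ~f is true.
  17. (e \/ ~b) — e is true.
  18. (~f \/ b) — ~f is true.
  19. (~b \/ ~f) — ~f is true.
  20. (~a \/ ~c \/ ~d) — ~a is true.

a=0, b=1, c=1, d=1, e=1, f=0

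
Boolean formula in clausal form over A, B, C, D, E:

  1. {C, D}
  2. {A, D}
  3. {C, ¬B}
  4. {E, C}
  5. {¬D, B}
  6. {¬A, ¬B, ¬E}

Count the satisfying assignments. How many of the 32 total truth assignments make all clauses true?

6

The models are:
  A=F B=T C=T D=T E=F
  A=F B=T C=T D=T E=T
  A=T B=F C=T D=F E=F
  A=T B=F C=T D=F E=T
  A=T B=T C=T D=F E=F
  A=T B=T C=T D=T E=F
That's 6 in total.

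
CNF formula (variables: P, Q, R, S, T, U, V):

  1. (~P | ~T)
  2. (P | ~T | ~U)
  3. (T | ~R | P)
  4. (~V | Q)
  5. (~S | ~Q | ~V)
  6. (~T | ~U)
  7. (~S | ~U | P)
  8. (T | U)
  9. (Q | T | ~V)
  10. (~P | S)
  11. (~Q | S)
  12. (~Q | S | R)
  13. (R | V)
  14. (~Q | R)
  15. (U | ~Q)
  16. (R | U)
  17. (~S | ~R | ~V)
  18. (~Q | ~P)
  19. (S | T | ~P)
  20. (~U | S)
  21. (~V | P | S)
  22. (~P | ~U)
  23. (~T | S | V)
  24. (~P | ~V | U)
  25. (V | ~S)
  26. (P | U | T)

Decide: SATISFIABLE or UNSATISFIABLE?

UNSATISFIABLE

P = True:
  propagation gives T=False, U=True; an empty clause results — contradiction.
P = False:
  S = True:
    propagation gives U=False, T=True, Q=False, V=False; an empty clause results — contradiction.
  S = False:
    propagation gives Q=False, V=False, R=True, T=True; an empty clause results — contradiction.
Every branch closes, so no satisfying assignment exists.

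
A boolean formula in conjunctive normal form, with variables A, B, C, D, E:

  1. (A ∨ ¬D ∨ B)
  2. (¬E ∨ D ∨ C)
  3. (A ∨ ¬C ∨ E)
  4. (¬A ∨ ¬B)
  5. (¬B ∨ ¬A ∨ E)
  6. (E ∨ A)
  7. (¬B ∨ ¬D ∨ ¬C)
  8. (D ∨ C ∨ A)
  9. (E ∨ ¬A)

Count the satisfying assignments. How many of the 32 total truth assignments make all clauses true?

6

The models are:
  A=F B=F C=T D=F E=T
  A=F B=T C=F D=T E=T
  A=F B=T C=T D=F E=T
  A=T B=F C=F D=T E=T
  A=T B=F C=T D=F E=T
  A=T B=F C=T D=T E=T
That's 6 in total.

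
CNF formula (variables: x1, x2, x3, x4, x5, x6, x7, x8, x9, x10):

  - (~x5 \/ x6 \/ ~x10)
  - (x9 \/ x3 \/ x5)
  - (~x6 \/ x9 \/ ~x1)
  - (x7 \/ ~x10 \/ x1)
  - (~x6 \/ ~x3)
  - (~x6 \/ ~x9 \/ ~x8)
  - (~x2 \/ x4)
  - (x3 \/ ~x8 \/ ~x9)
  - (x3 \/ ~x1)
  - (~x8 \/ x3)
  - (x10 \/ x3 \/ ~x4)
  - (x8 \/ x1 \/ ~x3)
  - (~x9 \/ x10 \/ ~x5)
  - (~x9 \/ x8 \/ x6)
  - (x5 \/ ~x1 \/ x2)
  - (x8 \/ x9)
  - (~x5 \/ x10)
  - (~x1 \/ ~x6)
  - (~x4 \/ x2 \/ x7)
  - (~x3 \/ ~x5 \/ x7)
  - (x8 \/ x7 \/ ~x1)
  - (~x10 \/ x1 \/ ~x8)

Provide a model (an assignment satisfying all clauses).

Pure literal: x7 appears only positively; assign x7 = True.
Branch on x1: take x1 = False.
The remaining clauses are satisfied by x2 = False, x3 = True, x4 = False, x5 = False, x6 = False, x8 = True, x9 = True, x10 = False.

x1=False, x2=False, x3=True, x4=False, x5=False, x6=False, x7=True, x8=True, x9=True, x10=False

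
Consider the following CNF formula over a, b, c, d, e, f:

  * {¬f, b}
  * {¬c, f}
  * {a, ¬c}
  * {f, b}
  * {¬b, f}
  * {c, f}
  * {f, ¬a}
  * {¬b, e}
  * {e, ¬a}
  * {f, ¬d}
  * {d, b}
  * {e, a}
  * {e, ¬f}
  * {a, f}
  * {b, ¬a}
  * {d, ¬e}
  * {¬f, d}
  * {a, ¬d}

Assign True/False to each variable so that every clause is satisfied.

a=True  b=True  c=False  d=True  e=True  f=True

Try a = True.
  then f is forced to True.
  then b is forced to True.
  then e is forced to True.
  then d is forced to True.
c is now unconstrained; take c = False.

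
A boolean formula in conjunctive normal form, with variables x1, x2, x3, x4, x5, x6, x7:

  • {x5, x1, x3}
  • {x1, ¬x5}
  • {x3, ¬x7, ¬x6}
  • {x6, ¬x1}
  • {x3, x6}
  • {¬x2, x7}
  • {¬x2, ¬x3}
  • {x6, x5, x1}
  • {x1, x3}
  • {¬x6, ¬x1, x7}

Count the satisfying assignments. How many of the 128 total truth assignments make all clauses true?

8

Case analysis on x1 and x3:
  x1=T, x3=T: remaining (x2,x4,x5,x6,x7) ∈ {(F,F,F,T,T); (F,F,T,T,T); (F,T,F,T,T); (F,T,T,T,T)} — 4.
  x1=T, x3=F: a clause becomes empty — 0.
  x1=F, x3=T: remaining (x2,x4,x5,x6,x7) ∈ {(F,F,F,T,F); (F,F,F,T,T); (F,T,F,T,F); (F,T,F,T,T)} — 4.
  x1=F, x3=F: a clause becomes empty — 0.
Total: 4 + 0 + 4 + 0 = 8.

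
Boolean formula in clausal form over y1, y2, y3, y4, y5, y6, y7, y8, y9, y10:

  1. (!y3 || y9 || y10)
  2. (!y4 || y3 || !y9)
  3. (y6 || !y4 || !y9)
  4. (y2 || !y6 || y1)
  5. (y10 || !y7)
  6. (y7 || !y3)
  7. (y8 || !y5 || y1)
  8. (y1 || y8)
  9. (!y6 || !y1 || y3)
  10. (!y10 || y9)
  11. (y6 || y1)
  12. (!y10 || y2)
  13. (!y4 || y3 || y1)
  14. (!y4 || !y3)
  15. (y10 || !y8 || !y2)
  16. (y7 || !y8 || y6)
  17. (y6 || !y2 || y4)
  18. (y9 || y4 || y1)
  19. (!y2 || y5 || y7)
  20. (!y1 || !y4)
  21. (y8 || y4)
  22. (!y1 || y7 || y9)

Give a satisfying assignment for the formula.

Branch on y1: take y1 = False.
  then y8 is forced to True.
  then y6 is forced to True.
  then y2 is forced to True.
  then y10 is forced to True.
  then y9 is forced to True.
Try y3 = True.
  then y7 is forced to True.
  then y4 is forced to False.
y5 is now unconstrained; take y5 = False.
Every clause has at least one true literal under this assignment.

y1=F, y2=T, y3=T, y4=F, y5=F, y6=T, y7=T, y8=T, y9=T, y10=T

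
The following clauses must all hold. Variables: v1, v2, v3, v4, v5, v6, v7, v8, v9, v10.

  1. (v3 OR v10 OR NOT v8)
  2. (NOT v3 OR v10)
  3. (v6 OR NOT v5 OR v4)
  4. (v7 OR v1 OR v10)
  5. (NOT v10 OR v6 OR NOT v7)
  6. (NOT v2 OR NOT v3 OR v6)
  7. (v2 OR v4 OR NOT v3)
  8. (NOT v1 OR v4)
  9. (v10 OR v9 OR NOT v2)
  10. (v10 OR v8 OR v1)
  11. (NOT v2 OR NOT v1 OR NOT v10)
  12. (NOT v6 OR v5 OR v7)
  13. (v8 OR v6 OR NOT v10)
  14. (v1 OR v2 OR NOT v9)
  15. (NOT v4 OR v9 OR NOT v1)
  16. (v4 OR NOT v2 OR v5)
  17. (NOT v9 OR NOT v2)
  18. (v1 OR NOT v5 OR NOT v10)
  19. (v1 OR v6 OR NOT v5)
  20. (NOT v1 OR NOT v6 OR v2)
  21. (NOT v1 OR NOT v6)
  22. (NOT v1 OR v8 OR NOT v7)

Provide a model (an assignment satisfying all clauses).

v1=False, v2=False, v3=False, v4=False, v5=False, v6=True, v7=True, v8=False, v9=False, v10=True

Check each clause:
  1. (v10 OR NOT v8 OR v3) — NOT v8 is true.
  2. (v10 OR NOT v3) — v10 is true.
  3. (v6 OR v4 OR NOT v5) — NOT v5 is true.
  4. (v10 OR v1 OR v7) — v10 is true.
  5. (NOT v7 OR NOT v10 OR v6) — v6 is true.
  6. (NOT v2 OR v6 OR NOT v3) — NOT v3 is true.
  7. (NOT v3 OR v4 OR v2) — NOT v3 is true.
  8. (v4 OR NOT v1) — NOT v1 is true.
  9. (v10 OR v9 OR NOT v2) — v10 is true.
  10. (v1 OR v10 OR v8) — v10 is true.
  11. (NOT v10 OR NOT v1 OR NOT v2) — NOT v1 is true.
  12. (v5 OR v7 OR NOT v6) — v7 is true.
  13. (NOT v10 OR v8 OR v6) — v6 is true.
  14. (v1 OR NOT v9 OR v2) — NOT v9 is true.
  15. (v9 OR NOT v4 OR NOT v1) — NOT v4 is true.
  16. (v5 OR v4 OR NOT v2) — NOT v2 is true.
  17. (NOT v9 OR NOT v2) — NOT v2 is true.
  18. (NOT v5 OR NOT v10 OR v1) — NOT v5 is true.
  19. (NOT v5 OR v1 OR v6) — NOT v5 is true.
  20. (NOT v6 OR NOT v1 OR v2) — NOT v1 is true.
  21. (NOT v6 OR NOT v1) — NOT v1 is true.
  22. (NOT v7 OR NOT v1 OR v8) — NOT v1 is true.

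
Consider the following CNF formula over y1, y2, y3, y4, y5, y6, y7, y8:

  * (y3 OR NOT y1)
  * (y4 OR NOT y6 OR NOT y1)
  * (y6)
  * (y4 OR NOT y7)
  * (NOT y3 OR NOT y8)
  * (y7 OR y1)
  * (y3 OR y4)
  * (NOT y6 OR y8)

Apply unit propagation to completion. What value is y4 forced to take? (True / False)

(y6) is a unit clause: y6 = True.
(y8 OR NOT y6): since y6 = True, the clause reduces to (y8). y8 = True.
(NOT y3 OR NOT y8) with y8 = True leaves only NOT y3, so y3 = False.
In (NOT y1 OR y3), y3 is now false; NOT y1 must hold, so y1 = False.
(y7 OR y1) with y1 = False leaves only y7, so y7 = True.
From (NOT y7 OR y4) and y7 = True: y4 = True.

True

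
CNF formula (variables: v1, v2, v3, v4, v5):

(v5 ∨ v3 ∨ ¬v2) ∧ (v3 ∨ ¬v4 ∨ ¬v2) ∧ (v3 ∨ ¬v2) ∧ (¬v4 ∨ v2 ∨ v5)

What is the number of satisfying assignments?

20

Split on v2, then v3.
  v2=1, v3=1: v1, v4, v5 free → 2^3 = 8.
  v2=1, v3=0: a clause becomes empty — 0.
  v2=0, v3=1: v1 free; 3 ways for (v4,v5) × 2^1 = 6.
  v2=0, v3=0: v1 free; 3 ways for (v4,v5) × 2^1 = 6.
Total: 8 + 0 + 6 + 6 = 20.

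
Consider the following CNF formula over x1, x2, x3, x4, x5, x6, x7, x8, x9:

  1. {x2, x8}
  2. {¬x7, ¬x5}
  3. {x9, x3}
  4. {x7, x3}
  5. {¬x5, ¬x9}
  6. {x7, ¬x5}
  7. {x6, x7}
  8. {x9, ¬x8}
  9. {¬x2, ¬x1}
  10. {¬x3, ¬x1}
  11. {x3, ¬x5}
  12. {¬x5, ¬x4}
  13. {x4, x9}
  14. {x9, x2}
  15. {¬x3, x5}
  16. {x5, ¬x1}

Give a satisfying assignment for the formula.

x1 occurs only negated in the remaining clauses — set x1 = False.
Branch on x2: take x2 = False.
  then x8 is forced to True.
  then x9 is forced to True.
  then x5 is forced to False.
  then x3 is forced to False.
  then x7 is forced to True.
x4, x6 are now unconstrained; take x4 = True, x6 = False.
Every clause has at least one true literal under this assignment.

x1 = F  x2 = F  x3 = F  x4 = T  x5 = F  x6 = F  x7 = T  x8 = T  x9 = T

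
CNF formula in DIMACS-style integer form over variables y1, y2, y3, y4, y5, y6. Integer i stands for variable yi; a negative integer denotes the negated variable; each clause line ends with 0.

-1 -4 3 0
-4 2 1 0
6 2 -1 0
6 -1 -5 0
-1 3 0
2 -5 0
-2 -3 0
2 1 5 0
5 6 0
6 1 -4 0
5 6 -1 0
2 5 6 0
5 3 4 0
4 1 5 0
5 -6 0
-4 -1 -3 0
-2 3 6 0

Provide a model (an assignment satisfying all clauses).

y1=F, y2=T, y3=F, y4=F, y5=T, y6=T

Check each clause:
  1. {¬y1, ¬y4, y3} — ¬y4 is true.
  2. {¬y4, y1, y2} — y2 is true.
  3. {y2, y6, ¬y1} — y2 is true.
  4. {¬y5, ¬y1, y6} — ¬y1 is true.
  5. {¬y1, y3} — ¬y1 is true.
  6. {¬y5, y2} — y2 is true.
  7. {¬y3, ¬y2} — ¬y3 is true.
  8. {y2, y5, y1} — y2 is true.
  9. {y5, y6} — y5 is true.
  10. {y1, y6, ¬y4} — ¬y4 is true.
  11. {y6, y5, ¬y1} — y5 is true.
  12. {y2, y5, y6} — y2 is true.
  13. {y5, y4, y3} — y5 is true.
  14. {y1, y4, y5} — y5 is true.
  15. {y5, ¬y6} — y5 is true.
  16. {¬y3, ¬y4, ¬y1} — ¬y4 is true.
  17. {¬y2, y3, y6} — y6 is true.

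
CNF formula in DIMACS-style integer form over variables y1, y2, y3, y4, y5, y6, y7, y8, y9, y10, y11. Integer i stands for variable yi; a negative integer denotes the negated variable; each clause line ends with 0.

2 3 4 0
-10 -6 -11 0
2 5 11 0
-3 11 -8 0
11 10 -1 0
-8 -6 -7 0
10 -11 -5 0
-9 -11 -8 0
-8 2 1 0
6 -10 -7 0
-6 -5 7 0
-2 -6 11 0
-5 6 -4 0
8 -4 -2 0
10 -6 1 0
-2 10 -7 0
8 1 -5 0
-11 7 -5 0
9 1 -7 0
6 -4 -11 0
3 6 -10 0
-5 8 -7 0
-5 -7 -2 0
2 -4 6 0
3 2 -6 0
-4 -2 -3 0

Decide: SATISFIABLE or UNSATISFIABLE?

SATISFIABLE

Try y1 = True.
Branch on y2: take y2 = True.
For the remaining variables, y3 = True, y4 = False, y5 = True, y6 = False, y7 = False, y8 = False, y9 = False, y10 = True, y11 = False works.
Every clause has at least one true literal under this assignment.
So y1 = True, y2 = True, y3 = True, y4 = False, y5 = True, y6 = False, y7 = False, y8 = False, y9 = False, y10 = True, y11 = False is a satisfying assignment.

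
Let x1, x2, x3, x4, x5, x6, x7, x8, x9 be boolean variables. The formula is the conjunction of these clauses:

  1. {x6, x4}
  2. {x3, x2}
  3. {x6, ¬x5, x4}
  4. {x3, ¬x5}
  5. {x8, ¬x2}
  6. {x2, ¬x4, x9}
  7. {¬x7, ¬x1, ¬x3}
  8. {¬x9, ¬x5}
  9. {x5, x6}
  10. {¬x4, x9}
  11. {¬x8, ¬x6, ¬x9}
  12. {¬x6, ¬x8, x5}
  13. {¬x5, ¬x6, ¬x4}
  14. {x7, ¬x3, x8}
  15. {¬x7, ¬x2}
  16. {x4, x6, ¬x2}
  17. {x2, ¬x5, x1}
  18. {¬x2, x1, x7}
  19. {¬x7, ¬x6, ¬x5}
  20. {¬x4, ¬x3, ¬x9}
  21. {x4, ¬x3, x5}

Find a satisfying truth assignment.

Branch on x1: take x1 = True.
Branch on x2: take x2 = False.
  then x3 is forced to True.
  then x7 is forced to False.
  then x8 is forced to True.
For the remaining variables, x4 = False, x5 = True, x6 = True, x9 = False works.
Every clause has at least one true literal under this assignment.

x1 = True  x2 = False  x3 = True  x4 = False  x5 = True  x6 = True  x7 = False  x8 = True  x9 = False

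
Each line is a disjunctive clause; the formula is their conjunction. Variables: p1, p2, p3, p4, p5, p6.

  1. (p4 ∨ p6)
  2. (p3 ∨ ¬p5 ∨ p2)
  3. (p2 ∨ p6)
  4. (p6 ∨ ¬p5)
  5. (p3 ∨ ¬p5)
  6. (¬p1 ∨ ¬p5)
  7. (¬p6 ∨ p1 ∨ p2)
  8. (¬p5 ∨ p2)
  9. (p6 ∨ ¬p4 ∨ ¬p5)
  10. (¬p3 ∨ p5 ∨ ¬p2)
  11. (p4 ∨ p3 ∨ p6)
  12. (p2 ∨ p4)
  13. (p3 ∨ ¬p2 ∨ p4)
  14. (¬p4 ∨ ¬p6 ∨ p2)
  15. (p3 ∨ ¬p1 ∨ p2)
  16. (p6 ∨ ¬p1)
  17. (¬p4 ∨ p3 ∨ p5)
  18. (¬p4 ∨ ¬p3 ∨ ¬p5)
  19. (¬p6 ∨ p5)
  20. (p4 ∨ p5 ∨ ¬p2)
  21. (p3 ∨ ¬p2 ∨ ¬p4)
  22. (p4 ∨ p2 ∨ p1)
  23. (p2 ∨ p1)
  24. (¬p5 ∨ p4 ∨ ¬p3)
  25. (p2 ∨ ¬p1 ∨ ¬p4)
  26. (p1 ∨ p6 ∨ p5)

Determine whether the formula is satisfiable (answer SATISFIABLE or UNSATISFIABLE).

UNSATISFIABLE

p2 = True:
  p5 = True:
    propagation gives p6=True, p3=True, p1=False, p4=False; an empty clause results — contradiction.
  p5 = False:
    propagation gives p3=False, p4=True; an empty clause results — contradiction.
p2 = False:
  propagation gives p6=True, p1=True, p5=False; an empty clause results — contradiction.
Every branch closes, so no satisfying assignment exists.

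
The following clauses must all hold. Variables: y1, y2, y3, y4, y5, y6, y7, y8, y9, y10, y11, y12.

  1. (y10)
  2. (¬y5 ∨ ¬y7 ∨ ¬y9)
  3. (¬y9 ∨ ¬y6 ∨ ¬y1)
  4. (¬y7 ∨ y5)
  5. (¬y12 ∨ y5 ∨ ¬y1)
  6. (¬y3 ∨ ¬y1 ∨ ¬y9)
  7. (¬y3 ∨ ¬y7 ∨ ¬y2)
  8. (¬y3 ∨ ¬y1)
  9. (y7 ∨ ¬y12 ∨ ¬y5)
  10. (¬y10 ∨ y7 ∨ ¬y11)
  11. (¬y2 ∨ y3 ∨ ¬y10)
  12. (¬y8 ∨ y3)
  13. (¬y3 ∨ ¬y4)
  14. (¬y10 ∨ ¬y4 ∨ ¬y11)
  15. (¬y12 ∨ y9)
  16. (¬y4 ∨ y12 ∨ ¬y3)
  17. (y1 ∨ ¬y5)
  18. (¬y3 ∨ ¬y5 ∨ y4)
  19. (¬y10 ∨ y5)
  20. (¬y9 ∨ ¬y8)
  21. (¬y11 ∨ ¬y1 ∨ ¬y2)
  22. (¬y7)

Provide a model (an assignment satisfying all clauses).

y1 = True, y2 = False, y3 = False, y4 = True, y5 = True, y6 = False, y7 = False, y8 = False, y9 = False, y10 = True, y11 = False, y12 = False

(y10) is a unit clause, so y10 = True.
The clause (y5) is unit: y5 must be True.
The clause (y1) is unit: y1 must be True.
Unit propagation: (¬y3) forces y3 = False.
The clause (¬y2) is unit: y2 must be False.
The clause (¬y8) is unit: y8 must be False.
Unit propagation: (¬y7) forces y7 = False.
(¬y12) is a unit clause, so y12 = False.
(¬y11) is a unit clause, so y11 = False.
Pure literal: y6 appears only negated; assign y6 = False.
y9 occurs only negated in the remaining clauses — set y9 = False.
y4 is now unconstrained; take y4 = True.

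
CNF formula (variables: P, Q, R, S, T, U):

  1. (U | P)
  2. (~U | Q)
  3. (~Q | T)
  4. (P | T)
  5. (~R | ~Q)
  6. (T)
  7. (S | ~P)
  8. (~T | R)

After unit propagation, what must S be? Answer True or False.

True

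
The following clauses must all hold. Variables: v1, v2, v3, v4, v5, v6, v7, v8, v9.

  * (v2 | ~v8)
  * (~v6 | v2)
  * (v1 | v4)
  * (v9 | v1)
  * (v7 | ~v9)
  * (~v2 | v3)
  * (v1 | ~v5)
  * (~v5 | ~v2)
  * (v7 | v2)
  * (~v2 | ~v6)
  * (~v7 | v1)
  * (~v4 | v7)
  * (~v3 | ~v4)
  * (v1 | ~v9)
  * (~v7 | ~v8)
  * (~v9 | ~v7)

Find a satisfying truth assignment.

v1=T, v2=T, v3=T, v4=F, v5=F, v6=F, v7=F, v8=F, v9=F

Check each clause:
  1. (v2 | ~v8) — ~v8 is true.
  2. (~v6 | v2) — v2 is true.
  3. (v1 | v4) — v1 is true.
  4. (v1 | v9) — v1 is true.
  5. (v7 | ~v9) — ~v9 is true.
  6. (v3 | ~v2) — v3 is true.
  7. (~v5 | v1) — v1 is true.
  8. (~v5 | ~v2) — ~v5 is true.
  9. (v7 | v2) — v2 is true.
  10. (~v2 | ~v6) — ~v6 is true.
  11. (~v7 | v1) — ~v7 is true.
  12. (~v4 | v7) — ~v4 is true.
  13. (~v4 | ~v3) — ~v4 is true.
  14. (v1 | ~v9) — v1 is true.
  15. (~v7 | ~v8) — ~v8 is true.
  16. (~v7 | ~v9) — ~v7 is true.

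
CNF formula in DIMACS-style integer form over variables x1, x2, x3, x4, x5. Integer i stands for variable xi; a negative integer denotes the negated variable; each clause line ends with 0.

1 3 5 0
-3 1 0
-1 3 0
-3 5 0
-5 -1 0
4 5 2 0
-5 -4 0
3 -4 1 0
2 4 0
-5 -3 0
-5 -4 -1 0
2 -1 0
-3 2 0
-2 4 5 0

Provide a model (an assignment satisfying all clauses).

x1 = F, x2 = T, x3 = F, x4 = F, x5 = T

Check each clause:
  1. (x1 ∨ x3 ∨ x5) — x5 is true.
  2. (¬x3 ∨ x1) — ¬x3 is true.
  3. (x3 ∨ ¬x1) — ¬x1 is true.
  4. (x5 ∨ ¬x3) — ¬x3 is true.
  5. (¬x5 ∨ ¬x1) — ¬x1 is true.
  6. (x2 ∨ x4 ∨ x5) — x2 is true.
  7. (¬x4 ∨ ¬x5) — ¬x4 is true.
  8. (¬x4 ∨ x1 ∨ x3) — ¬x4 is true.
  9. (x2 ∨ x4) — x2 is true.
  10. (¬x3 ∨ ¬x5) — ¬x3 is true.
  11. (¬x1 ∨ ¬x5 ∨ ¬x4) — ¬x4 is true.
  12. (x2 ∨ ¬x1) — x2 is true.
  13. (¬x3 ∨ x2) — x2 is true.
  14. (¬x2 ∨ x4 ∨ x5) — x5 is true.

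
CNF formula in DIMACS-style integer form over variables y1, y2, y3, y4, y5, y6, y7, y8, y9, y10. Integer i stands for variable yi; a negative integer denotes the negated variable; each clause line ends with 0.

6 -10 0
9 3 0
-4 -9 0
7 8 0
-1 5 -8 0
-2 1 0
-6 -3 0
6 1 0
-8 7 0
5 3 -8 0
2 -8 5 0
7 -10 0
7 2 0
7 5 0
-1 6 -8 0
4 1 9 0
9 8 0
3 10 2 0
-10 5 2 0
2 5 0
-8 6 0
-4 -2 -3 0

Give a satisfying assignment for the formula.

Pure literal: y5 appears only positively; assign y5 = True.
Pure literal: y7 appears only positively; assign y7 = True.
Set y1 = True and propagate.
For the remaining variables, y2 = False, y3 = True, y4 = False, y6 = False, y8 = False, y9 = True, y10 = False works.
Every clause has at least one true literal under this assignment.

y1=T  y2=F  y3=T  y4=F  y5=T  y6=F  y7=T  y8=F  y9=T  y10=F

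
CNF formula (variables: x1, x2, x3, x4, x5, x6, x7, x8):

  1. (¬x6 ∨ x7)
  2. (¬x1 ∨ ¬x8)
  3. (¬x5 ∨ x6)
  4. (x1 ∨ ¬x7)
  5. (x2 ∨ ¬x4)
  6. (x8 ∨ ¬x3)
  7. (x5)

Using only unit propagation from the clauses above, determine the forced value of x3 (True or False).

False

(x5) is a unit clause: x5 = True.
In (¬x5 ∨ x6), ¬x5 is now false; x6 must hold, so x6 = True.
(x7 ∨ ¬x6): since x6 = True, the clause reduces to (x7). x7 = True.
From (x1 ∨ ¬x7) and x7 = True: x1 = True.
(¬x8 ∨ ¬x1) with x1 = True leaves only ¬x8, so x8 = False.
(¬x3 ∨ x8): since x8 = False, the clause reduces to (¬x3). x3 = False.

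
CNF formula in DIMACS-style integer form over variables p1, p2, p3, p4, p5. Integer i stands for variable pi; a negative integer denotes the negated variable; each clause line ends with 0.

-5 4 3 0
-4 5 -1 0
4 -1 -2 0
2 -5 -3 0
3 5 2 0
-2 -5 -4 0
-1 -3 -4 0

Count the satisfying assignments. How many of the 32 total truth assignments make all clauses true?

10

Split on p4, then p5.
  p4=T, p5=T: remaining (p1,p2,p3) ∈ {(F,F,F); (T,F,F)} — 2.
  p4=T, p5=F: remaining (p1,p2,p3) ∈ {(F,F,T); (F,T,F); (F,T,T)} — 3.
  p4=F, p5=T: remaining (p1,p2,p3) ∈ {(F,T,T)} — 1.
  p4=F, p5=F: remaining (p1,p2,p3) ∈ {(F,F,T); (F,T,F); (F,T,T); (T,F,T)} — 4.
Total: 2 + 3 + 1 + 4 = 10.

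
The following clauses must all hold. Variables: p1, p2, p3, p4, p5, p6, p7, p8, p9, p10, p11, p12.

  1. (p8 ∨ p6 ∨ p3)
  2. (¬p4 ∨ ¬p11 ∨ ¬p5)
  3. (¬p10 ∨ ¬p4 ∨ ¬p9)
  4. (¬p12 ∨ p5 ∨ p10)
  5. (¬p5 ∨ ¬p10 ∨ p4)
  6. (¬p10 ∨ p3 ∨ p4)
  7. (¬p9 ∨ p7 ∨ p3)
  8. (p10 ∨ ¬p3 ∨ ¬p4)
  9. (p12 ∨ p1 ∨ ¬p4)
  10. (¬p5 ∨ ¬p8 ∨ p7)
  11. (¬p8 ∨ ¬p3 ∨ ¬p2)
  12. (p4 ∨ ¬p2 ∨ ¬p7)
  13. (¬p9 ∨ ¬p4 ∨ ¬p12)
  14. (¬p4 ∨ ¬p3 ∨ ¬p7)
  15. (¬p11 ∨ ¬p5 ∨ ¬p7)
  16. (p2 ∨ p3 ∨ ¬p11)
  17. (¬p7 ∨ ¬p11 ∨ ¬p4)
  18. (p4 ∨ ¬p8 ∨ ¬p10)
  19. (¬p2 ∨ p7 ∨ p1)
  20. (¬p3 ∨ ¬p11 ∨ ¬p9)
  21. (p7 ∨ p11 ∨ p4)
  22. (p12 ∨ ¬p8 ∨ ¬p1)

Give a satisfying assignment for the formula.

p1=F, p2=T, p3=F, p4=T, p5=T, p6=T, p7=T, p8=T, p9=F, p10=F, p11=F, p12=T

p6 occurs only positively in the remaining clauses — set p6 = True.
Pure literal: p9 appears only negated; assign p9 = False.
Set p1 = False and propagate.
Set p2 = True and propagate.
  then p7 is forced to True.
  then p4 is forced to True.
  then p12 is forced to True.
  then p3 is forced to False.
  then p11 is forced to False.
Set p5 = True and propagate.
p8, p10 are now unconstrained; take p8 = True, p10 = False.
Every clause has at least one true literal under this assignment.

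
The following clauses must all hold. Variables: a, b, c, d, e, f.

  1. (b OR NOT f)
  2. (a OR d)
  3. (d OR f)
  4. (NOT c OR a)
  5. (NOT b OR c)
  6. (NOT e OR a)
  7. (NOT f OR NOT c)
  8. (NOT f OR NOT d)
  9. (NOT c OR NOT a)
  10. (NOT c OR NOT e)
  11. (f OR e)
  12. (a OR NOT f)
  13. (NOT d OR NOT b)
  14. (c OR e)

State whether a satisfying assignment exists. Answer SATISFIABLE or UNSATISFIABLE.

Set a = True and propagate.
  then c is forced to False.
  then b is forced to False.
  then f is forced to False.
  then d is forced to True.
  then e is forced to True.
Every clause has at least one true literal under this assignment.
So a=T, b=F, c=F, d=T, e=T, f=F is a satisfying assignment.

SATISFIABLE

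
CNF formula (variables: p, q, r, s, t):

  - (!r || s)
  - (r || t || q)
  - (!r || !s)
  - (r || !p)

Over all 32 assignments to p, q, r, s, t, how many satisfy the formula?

6

Satisfying assignments:
  p=F q=F r=F s=F t=T
  p=F q=F r=F s=T t=T
  p=F q=T r=F s=F t=F
  p=F q=T r=F s=F t=T
  p=F q=T r=F s=T t=F
  p=F q=T r=F s=T t=T
Count: 6.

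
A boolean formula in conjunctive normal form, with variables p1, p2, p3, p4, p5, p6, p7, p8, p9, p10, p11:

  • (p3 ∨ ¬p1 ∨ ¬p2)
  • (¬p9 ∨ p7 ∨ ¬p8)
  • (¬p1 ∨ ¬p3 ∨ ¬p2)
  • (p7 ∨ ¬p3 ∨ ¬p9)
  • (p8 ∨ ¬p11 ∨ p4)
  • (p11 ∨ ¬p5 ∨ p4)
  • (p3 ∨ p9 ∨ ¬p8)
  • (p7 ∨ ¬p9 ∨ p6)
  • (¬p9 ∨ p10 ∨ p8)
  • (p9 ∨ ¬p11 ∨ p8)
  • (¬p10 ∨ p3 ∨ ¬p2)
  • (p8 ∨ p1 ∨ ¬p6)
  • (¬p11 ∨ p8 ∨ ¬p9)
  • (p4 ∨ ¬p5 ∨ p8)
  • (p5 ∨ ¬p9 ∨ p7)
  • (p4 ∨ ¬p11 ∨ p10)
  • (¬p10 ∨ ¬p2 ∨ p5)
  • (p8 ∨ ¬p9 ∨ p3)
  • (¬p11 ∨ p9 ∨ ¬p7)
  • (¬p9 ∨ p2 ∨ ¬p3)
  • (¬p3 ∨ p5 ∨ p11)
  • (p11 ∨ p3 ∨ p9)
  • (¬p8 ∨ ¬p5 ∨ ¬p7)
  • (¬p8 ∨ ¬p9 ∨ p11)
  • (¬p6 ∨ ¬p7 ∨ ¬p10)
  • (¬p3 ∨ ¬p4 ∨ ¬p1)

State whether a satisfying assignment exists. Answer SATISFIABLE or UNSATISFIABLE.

SATISFIABLE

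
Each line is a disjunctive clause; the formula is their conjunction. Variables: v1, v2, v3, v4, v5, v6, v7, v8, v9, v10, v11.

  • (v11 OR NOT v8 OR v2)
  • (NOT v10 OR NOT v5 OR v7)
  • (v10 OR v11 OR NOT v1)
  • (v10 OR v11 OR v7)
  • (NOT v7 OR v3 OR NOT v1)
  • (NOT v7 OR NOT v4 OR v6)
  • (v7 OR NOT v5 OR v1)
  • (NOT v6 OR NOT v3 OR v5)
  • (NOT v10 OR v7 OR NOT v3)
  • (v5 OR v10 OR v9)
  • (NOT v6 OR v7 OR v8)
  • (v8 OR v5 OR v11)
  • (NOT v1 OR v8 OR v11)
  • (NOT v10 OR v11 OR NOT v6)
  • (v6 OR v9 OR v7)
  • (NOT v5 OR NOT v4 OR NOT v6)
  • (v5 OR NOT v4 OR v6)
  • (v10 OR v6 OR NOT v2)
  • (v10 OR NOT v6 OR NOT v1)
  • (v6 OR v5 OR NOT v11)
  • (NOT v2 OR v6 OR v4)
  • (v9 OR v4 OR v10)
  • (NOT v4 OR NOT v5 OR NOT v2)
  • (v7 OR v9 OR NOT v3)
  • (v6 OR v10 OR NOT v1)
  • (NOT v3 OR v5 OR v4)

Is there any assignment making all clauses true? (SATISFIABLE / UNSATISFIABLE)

SATISFIABLE

v9 occurs only positively in the remaining clauses — set v9 = True.
Try v1 = False.
Try v2 = True.
The remaining clauses are satisfied by v3 = True, v4 = False, v5 = True, v6 = True, v7 = True, v8 = True, v10 = True, v11 = True.
So v1=F, v2=T, v3=T, v4=F, v5=T, v6=T, v7=T, v8=T, v9=T, v10=T, v11=T is a satisfying assignment.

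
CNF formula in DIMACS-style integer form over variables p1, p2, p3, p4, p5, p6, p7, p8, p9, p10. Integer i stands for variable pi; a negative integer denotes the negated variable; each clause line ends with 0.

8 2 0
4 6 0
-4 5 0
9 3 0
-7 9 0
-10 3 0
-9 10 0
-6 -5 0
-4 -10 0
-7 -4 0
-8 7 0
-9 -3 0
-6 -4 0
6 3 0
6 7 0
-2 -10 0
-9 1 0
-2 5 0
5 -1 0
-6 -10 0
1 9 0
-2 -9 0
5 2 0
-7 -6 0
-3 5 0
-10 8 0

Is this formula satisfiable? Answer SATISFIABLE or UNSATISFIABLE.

UNSATISFIABLE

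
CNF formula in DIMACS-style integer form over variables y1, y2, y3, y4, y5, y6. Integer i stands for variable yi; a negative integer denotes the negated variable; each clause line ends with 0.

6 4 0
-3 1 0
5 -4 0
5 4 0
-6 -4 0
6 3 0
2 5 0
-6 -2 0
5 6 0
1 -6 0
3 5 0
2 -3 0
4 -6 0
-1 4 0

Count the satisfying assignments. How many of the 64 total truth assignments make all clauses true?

1

Satisfying assignments:
  y1=T y2=T y3=T y4=T y5=T y6=F
That's 1 in total.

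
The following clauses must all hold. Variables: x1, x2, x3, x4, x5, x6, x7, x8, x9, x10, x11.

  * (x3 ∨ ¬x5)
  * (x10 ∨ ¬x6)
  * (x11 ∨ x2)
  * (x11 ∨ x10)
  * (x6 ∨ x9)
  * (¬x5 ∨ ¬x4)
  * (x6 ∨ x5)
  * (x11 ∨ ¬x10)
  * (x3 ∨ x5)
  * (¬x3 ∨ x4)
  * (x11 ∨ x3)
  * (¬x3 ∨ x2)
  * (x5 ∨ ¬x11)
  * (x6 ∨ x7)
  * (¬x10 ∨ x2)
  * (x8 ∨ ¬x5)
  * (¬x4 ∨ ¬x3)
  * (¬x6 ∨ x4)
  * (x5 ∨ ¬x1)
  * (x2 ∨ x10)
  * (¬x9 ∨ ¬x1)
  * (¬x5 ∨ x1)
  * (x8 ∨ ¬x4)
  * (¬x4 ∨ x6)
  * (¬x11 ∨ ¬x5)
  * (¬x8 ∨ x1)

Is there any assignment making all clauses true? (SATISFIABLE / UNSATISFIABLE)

x5 = True:
  propagation gives x3=True, x4=False; an empty clause results — contradiction.
x5 = False:
  propagation gives x6=True, x10=True, x11=True; an empty clause results — contradiction.
Every branch closes, so no satisfying assignment exists.

UNSATISFIABLE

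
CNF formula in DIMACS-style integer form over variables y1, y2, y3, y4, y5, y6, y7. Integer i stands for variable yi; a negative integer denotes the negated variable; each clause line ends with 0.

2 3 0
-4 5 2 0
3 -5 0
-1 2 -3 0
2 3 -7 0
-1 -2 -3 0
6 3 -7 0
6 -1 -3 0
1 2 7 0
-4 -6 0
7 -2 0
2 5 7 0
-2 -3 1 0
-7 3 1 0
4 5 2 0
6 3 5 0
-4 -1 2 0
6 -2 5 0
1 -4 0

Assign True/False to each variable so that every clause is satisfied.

y1 = F, y2 = F, y3 = T, y4 = F, y5 = T, y6 = F, y7 = T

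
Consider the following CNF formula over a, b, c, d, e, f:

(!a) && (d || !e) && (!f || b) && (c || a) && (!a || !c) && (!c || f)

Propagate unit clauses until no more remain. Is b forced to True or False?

True

(!a) stands alone — a = False.
In (c || a), a is now false; c must hold, so c = True.
(!c || f): since c = True, the clause reduces to (f). f = True.
(b || !f): since f = True, the clause reduces to (b). b = True.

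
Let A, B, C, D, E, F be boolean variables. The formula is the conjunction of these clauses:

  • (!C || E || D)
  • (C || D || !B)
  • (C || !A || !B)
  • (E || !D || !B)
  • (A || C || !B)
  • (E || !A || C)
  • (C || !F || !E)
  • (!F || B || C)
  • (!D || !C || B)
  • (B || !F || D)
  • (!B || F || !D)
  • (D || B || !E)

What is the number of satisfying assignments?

Case analysis on B and C:
  B=1, C=1: A free; 3 ways for (D,E,F) × 2^1 = 6.
  B=1, C=0: a clause becomes empty — 0.
  B=0, C=1: a clause becomes empty — 0.
  B=0, C=0: remaining (A,D,E,F) ∈ {(0,0,0,0); (0,1,0,0); (0,1,1,0); (1,1,1,0)} — 4.
Total: 6 + 0 + 0 + 4 = 10.

10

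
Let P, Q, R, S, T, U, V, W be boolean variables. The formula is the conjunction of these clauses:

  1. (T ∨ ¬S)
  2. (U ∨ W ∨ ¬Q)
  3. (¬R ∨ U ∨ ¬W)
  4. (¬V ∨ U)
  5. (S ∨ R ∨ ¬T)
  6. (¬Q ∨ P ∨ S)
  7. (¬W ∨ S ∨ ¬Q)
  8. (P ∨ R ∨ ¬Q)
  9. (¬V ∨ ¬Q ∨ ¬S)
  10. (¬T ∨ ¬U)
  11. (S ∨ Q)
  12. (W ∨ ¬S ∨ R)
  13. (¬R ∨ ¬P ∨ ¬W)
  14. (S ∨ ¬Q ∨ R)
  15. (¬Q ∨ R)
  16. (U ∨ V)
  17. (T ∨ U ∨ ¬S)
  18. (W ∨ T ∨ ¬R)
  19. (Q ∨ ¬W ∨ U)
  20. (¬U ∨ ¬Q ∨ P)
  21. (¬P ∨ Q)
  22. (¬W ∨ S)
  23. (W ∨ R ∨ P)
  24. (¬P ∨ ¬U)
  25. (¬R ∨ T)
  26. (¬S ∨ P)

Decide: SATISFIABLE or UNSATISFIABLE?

UNSATISFIABLE

Q = True:
  propagation gives R=True, T=True, U=False, W=True; an empty clause results — contradiction.
Q = False:
  propagation gives S=True, T=True, U=False, V=False; an empty clause results — contradiction.
Every branch closes, so no satisfying assignment exists.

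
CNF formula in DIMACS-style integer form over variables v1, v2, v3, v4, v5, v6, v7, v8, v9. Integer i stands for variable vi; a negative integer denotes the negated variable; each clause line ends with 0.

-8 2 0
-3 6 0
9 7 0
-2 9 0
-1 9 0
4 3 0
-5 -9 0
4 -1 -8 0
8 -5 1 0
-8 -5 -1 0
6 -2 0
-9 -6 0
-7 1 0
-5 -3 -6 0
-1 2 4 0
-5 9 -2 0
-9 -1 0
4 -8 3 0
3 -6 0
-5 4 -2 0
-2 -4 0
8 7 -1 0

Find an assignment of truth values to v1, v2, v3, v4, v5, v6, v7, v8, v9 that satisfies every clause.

Pure literal: v5 appears only negated; assign v5 = False.
Try v1 = False.
  then v7 is forced to False.
  then v9 is forced to True.
  then v6 is forced to False.
  then v3 is forced to False.
  then v4 is forced to True.
  then v2 is forced to False.
  then v8 is forced to False.

v1 = False, v2 = False, v3 = False, v4 = True, v5 = False, v6 = False, v7 = False, v8 = False, v9 = True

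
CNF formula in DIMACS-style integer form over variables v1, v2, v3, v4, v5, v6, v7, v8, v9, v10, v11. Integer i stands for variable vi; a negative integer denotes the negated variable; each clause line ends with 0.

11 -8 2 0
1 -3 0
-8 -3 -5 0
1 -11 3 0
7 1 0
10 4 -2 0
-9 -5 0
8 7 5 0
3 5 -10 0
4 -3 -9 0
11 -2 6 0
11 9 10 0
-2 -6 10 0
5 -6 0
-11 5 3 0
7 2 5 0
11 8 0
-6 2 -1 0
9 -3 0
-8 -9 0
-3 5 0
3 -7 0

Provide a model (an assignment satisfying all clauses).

Pure literal: v4 appears only positively; assign v4 = True.
Try v1 = True.
Branch on v2: take v2 = True.
The remaining clauses are satisfied by v3 = False, v5 = True, v6 = True, v7 = False, v8 = True, v9 = False, v10 = True, v11 = False.
Every clause has at least one true literal under this assignment.

v1=True, v2=True, v3=False, v4=True, v5=True, v6=True, v7=False, v8=True, v9=False, v10=True, v11=False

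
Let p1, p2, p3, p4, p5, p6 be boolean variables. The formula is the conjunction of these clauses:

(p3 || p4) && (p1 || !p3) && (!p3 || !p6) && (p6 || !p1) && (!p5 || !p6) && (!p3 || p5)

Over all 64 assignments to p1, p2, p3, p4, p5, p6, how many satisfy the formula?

8

Case analysis on p3 and p6:
  p3=1, p6=1: a clause becomes empty — 0.
  p3=1, p6=0: a clause becomes empty — 0.
  p3=0, p6=1: remaining (p1,p2,p4,p5) ∈ {(0,0,1,0); (0,1,1,0); (1,0,1,0); (1,1,1,0)} — 4.
  p3=0, p6=0: remaining (p1,p2,p4,p5) ∈ {(0,0,1,0); (0,0,1,1); (0,1,1,0); (0,1,1,1)} — 4.
Total: 0 + 0 + 4 + 4 = 8.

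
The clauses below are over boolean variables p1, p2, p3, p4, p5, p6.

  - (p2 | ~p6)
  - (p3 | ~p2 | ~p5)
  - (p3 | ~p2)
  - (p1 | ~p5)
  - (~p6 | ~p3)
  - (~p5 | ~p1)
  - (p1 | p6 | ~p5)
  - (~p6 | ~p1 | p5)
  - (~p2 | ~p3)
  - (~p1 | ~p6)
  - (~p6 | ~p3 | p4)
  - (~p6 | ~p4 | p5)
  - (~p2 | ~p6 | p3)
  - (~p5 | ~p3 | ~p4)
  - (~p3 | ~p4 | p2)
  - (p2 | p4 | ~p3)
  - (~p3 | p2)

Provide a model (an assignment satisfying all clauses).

p1=F, p2=F, p3=F, p4=T, p5=F, p6=F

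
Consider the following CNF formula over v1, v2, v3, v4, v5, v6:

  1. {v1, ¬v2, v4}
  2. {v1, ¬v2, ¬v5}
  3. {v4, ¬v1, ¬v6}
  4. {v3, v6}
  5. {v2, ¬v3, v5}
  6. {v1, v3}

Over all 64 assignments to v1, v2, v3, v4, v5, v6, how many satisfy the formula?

Split on v1, then v2.
  v1=T, v2=T: v5 free; 4 ways for (v3,v4,v6) × 2^1 = 8.
  v1=T, v2=F: 5 of the 16 assignments to (v3,v4,v5,v6) work.
  v1=F, v2=T: remaining (v3,v4,v5,v6) ∈ {(T,T,F,F); (T,T,F,T)} — 2.
  v1=F, v2=F: remaining (v3,v4,v5,v6) ∈ {(T,F,T,F); (T,F,T,T); (T,T,T,F); (T,T,T,T)} — 4.
Total: 8 + 5 + 2 + 4 = 19.

19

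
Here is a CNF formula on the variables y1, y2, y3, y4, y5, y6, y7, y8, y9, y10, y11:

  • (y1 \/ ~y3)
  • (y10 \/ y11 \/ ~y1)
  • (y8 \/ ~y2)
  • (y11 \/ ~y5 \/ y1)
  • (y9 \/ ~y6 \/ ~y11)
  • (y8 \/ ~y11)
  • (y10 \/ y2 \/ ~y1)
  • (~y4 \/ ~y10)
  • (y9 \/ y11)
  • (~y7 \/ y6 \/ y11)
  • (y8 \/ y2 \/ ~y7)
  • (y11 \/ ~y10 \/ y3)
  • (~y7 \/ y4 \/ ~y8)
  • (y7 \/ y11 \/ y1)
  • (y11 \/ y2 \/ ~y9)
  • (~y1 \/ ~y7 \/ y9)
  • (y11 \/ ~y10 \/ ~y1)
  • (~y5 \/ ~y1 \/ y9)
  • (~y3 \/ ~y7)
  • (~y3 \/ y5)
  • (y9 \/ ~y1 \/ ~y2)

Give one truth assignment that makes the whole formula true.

y1 = F  y2 = T  y3 = F  y4 = F  y5 = F  y6 = F  y7 = F  y8 = T  y9 = T  y10 = F  y11 = T

Set y1 = False and propagate.
  then y3 is forced to False.
Set y2 = True and propagate.
  then y8 is forced to True.
For the remaining variables, y4 = False, y5 = False, y6 = False, y7 = False, y9 = True, y10 = False, y11 = True works.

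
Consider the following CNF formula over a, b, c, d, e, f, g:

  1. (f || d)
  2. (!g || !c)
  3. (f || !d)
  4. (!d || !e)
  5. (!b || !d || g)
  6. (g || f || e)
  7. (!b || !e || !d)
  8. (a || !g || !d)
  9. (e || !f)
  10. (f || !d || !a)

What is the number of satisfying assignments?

12

Case analysis on d and f:
  d=T, f=T: a clause becomes empty — 0.
  d=T, f=F: a clause becomes empty — 0.
  d=F, f=T: a, b free; 3 ways for (c,e,g) × 2^2 = 12.
  d=F, f=F: a clause becomes empty — 0.
Total: 0 + 0 + 12 + 0 = 12.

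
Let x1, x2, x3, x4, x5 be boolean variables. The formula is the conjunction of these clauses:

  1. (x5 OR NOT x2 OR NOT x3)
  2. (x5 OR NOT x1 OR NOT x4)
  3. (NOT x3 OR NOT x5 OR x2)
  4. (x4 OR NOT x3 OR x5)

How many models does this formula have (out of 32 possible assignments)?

19

Case analysis on x5 and x3:
  x5=1, x3=1: remaining (x1,x2,x4) ∈ {(0,1,0); (0,1,1); (1,1,0); (1,1,1)} — 4.
  x5=1, x3=0: x1, x2, x4 free → 2^3 = 8.
  x5=0, x3=1: remaining (x1,x2,x4) ∈ {(0,0,1)} — 1.
  x5=0, x3=0: x2 free; 3 ways for (x1,x4) × 2^1 = 6.
Total: 4 + 8 + 1 + 6 = 19.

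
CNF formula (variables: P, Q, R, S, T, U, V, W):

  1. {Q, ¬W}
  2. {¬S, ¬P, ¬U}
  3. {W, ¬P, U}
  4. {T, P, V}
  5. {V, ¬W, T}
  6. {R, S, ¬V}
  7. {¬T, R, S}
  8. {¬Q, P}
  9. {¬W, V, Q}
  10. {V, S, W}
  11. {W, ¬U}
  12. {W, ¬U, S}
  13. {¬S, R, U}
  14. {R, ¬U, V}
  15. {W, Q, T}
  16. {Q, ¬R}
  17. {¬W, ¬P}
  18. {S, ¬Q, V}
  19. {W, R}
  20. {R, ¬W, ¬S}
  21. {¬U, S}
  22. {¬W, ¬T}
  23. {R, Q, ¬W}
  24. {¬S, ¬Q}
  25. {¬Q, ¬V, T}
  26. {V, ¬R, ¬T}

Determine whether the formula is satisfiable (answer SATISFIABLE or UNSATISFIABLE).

W = True:
  propagation gives Q=True, P=True; an empty clause results — contradiction.
W = False:
  propagation gives U=False, P=False, Q=False, T=True; an empty clause results — contradiction.
Every branch closes, so no satisfying assignment exists.

UNSATISFIABLE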